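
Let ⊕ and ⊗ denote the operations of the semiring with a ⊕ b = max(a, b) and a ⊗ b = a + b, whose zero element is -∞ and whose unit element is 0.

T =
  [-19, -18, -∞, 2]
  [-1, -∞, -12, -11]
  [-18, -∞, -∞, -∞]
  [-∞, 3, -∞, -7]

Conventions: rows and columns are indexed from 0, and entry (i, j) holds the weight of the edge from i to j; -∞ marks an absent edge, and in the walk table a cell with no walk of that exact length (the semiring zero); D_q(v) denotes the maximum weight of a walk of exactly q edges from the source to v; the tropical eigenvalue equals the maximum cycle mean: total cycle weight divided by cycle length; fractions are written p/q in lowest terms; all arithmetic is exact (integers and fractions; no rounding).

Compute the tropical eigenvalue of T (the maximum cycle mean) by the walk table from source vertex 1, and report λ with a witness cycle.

q=0: [-∞, 0, -∞, -∞]
q=1: [-1, -∞, -12, -11]
q=2: [-20, -8, -∞, 1]
q=3: [-9, 4, -20, -6]
q=4: [3, -3, -8, -7]
Optimal cycle mean attained by: cycle 0->3->1->0, total 2 + 3 + (-1), length 3.
Answer: λ = 4/3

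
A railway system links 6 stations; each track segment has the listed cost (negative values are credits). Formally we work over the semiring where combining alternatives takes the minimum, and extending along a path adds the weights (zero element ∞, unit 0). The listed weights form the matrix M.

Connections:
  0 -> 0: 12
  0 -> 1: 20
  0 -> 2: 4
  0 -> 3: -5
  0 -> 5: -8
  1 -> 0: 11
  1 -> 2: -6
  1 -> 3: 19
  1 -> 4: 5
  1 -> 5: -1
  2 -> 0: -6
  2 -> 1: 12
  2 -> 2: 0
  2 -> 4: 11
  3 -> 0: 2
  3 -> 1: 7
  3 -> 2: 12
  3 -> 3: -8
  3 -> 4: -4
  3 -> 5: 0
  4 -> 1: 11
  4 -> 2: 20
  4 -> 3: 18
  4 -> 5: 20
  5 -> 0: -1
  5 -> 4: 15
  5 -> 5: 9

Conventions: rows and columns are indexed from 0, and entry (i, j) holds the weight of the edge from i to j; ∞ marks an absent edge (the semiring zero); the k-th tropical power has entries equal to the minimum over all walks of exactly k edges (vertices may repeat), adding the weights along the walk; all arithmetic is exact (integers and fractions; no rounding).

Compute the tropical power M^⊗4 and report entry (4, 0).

M^⊗2:
  [-9, 2, 4, -13, -9, -5]
  [-12, 6, -6, 6, 5, 3]
  [-6, 12, -2, -11, 11, -14]
  [-6, -1, 1, -16, -12, -8]
  [14, 25, 5, 10, 14, 10]
  [8, 19, 3, -6, 24, -9]
M^⊗3:
  [-11, -6, -5, -21, -17, -17]
  [-12, 6, -8, -17, 2, -20]
  [-15, -4, -2, -19, -15, -14]
  [-14, -9, -7, -24, -20, -16]
  [-1, 17, 5, 2, 6, 6]
  [-10, 1, 3, -14, -10, -6]
M^⊗4:
  [-19, -14, -12, -29, -25, -21]
  [-21, -10, -8, -25, -21, -20]
  [-17, -12, -11, -27, -23, -23]
  [-22, -17, -15, -32, -28, -24]
  [-1, 9, 3, -6, -2, -9]
  [-12, -7, -6, -22, -18, -18]
Key observation: the optimum is the walk 4->1->2->2->0, with weight 11 + (-6) + 0 + (-6) = -1.
Optimal value attained by: walk 4->1->2->2->0.
Answer: (M^⊗4)[4][0] = -1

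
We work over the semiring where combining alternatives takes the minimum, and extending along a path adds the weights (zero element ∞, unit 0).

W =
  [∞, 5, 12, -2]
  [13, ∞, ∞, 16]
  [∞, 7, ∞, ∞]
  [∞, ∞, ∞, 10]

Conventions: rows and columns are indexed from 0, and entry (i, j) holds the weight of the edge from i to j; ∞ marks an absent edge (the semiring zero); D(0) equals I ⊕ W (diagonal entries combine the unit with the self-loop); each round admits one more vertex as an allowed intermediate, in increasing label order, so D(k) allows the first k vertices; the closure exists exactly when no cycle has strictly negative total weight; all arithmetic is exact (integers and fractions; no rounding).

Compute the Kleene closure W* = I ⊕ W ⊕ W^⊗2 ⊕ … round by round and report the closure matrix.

D(0):
  [0, 5, 12, -2]
  [13, 0, ∞, 16]
  [∞, 7, 0, ∞]
  [∞, ∞, ∞, 0]
D(1):
  [0, 5, 12, -2]
  [13, 0, 25, 11]
  [∞, 7, 0, ∞]
  [∞, ∞, ∞, 0]
D(2):
  [0, 5, 12, -2]
  [13, 0, 25, 11]
  [20, 7, 0, 18]
  [∞, ∞, ∞, 0]
D(3):
  [0, 5, 12, -2]
  [13, 0, 25, 11]
  [20, 7, 0, 18]
  [∞, ∞, ∞, 0]
D(4):
  [0, 5, 12, -2]
  [13, 0, 25, 11]
  [20, 7, 0, 18]
  [∞, ∞, ∞, 0]
Answer: W* = [[0, 5, 12, -2], [13, 0, 25, 11], [20, 7, 0, 18], [∞, ∞, ∞, 0]]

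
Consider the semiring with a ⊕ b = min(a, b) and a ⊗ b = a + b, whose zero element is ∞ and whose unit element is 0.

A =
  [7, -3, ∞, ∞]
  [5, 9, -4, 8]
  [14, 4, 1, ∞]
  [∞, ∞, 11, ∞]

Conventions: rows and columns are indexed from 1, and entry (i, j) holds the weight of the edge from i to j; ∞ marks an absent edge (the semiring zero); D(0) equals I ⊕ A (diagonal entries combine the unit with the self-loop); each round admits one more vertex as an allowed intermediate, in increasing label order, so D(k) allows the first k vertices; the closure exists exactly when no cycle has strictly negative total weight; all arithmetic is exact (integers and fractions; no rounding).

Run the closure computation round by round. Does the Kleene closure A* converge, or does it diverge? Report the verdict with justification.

D(0):
  [0, -3, ∞, ∞]
  [5, 0, -4, 8]
  [14, 4, 0, ∞]
  [∞, ∞, 11, 0]
D(1):
  [0, -3, ∞, ∞]
  [5, 0, -4, 8]
  [14, 4, 0, ∞]
  [∞, ∞, 11, 0]
D(2):
  [0, -3, -7, 5]
  [5, 0, -4, 8]
  [9, 4, 0, 12]
  [∞, ∞, 11, 0]
D(3):
  [0, -3, -7, 5]
  [5, 0, -4, 8]
  [9, 4, 0, 12]
  [20, 15, 11, 0]
D(4):
  [0, -3, -7, 5]
  [5, 0, -4, 8]
  [9, 4, 0, 12]
  [20, 15, 11, 0]
Key observation: every diagonal entry stays at the unit through all rounds, so no improving cycle exists.
Answer: CONVERGES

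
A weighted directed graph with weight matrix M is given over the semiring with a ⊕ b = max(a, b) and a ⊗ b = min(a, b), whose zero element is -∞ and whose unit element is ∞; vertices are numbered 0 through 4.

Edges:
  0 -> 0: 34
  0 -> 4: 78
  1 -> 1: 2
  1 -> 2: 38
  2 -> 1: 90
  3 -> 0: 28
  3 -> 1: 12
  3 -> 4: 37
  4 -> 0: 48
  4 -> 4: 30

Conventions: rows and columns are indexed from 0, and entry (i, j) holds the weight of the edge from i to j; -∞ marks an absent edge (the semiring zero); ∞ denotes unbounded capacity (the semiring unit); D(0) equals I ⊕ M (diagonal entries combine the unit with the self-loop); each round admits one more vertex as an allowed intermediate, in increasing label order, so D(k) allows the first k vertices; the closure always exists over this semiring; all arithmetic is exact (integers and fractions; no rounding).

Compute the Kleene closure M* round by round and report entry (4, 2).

D(0):
  [∞, -∞, -∞, -∞, 78]
  [-∞, ∞, 38, -∞, -∞]
  [-∞, 90, ∞, -∞, -∞]
  [28, 12, -∞, ∞, 37]
  [48, -∞, -∞, -∞, ∞]
D(1):
  [∞, -∞, -∞, -∞, 78]
  [-∞, ∞, 38, -∞, -∞]
  [-∞, 90, ∞, -∞, -∞]
  [28, 12, -∞, ∞, 37]
  [48, -∞, -∞, -∞, ∞]
D(2):
  [∞, -∞, -∞, -∞, 78]
  [-∞, ∞, 38, -∞, -∞]
  [-∞, 90, ∞, -∞, -∞]
  [28, 12, 12, ∞, 37]
  [48, -∞, -∞, -∞, ∞]
D(3):
  [∞, -∞, -∞, -∞, 78]
  [-∞, ∞, 38, -∞, -∞]
  [-∞, 90, ∞, -∞, -∞]
  [28, 12, 12, ∞, 37]
  [48, -∞, -∞, -∞, ∞]
D(4):
  [∞, -∞, -∞, -∞, 78]
  [-∞, ∞, 38, -∞, -∞]
  [-∞, 90, ∞, -∞, -∞]
  [28, 12, 12, ∞, 37]
  [48, -∞, -∞, -∞, ∞]
D(5):
  [∞, -∞, -∞, -∞, 78]
  [-∞, ∞, 38, -∞, -∞]
  [-∞, 90, ∞, -∞, -∞]
  [37, 12, 12, ∞, 37]
  [48, -∞, -∞, -∞, ∞]
Answer: M*[4][2] = -∞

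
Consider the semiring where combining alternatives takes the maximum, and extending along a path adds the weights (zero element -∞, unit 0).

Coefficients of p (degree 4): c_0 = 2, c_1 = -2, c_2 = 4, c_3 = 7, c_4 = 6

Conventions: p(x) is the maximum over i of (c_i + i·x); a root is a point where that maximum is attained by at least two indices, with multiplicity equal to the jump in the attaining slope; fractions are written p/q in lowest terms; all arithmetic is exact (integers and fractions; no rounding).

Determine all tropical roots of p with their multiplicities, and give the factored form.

hull edge (i=0, c=2) to (i=3, c=7): slope 5/3, span 3
hull edge (i=3, c=7) to (i=4, c=6): slope -1, span 1
Factored form: p(x) = 6 ⊗ (x ⊕ (-5/3)) ⊗ (x ⊕ (-5/3)) ⊗ (x ⊕ (-5/3)) ⊗ (x ⊕ 1)
Answer: roots = -5/3 (mult 3), 1 (mult 1)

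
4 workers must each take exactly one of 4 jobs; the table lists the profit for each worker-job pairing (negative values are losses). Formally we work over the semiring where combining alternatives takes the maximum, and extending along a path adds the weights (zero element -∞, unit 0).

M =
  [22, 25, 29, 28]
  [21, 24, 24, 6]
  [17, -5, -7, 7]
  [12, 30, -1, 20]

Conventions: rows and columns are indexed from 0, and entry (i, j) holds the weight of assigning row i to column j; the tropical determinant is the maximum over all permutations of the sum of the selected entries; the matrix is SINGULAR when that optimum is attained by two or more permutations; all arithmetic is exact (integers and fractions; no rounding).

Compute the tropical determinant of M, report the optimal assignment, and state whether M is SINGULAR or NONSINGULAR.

σ = (0, 1, 2, 3): 22 + 24 + (-7) + 20 = 59
σ = (0, 1, 3, 2): 22 + 24 + 7 + (-1) = 52
σ = (0, 2, 1, 3): 22 + 24 + (-5) + 20 = 61
σ = (0, 2, 3, 1): 22 + 24 + 7 + 30 = 83
σ = (0, 3, 1, 2): 22 + 6 + (-5) + (-1) = 22
σ = (0, 3, 2, 1): 22 + 6 + (-7) + 30 = 51
σ = (1, 0, 2, 3): 25 + 21 + (-7) + 20 = 59
σ = (1, 0, 3, 2): 25 + 21 + 7 + (-1) = 52
σ = (1, 2, 0, 3): 25 + 24 + 17 + 20 = 86
σ = (1, 2, 3, 0): 25 + 24 + 7 + 12 = 68
σ = (1, 3, 0, 2): 25 + 6 + 17 + (-1) = 47
σ = (1, 3, 2, 0): 25 + 6 + (-7) + 12 = 36
σ = (2, 0, 1, 3): 29 + 21 + (-5) + 20 = 65
σ = (2, 0, 3, 1): 29 + 21 + 7 + 30 = 87
σ = (2, 1, 0, 3): 29 + 24 + 17 + 20 = 90
σ = (2, 1, 3, 0): 29 + 24 + 7 + 12 = 72
σ = (2, 3, 0, 1): 29 + 6 + 17 + 30 = 82
σ = (2, 3, 1, 0): 29 + 6 + (-5) + 12 = 42
σ = (3, 0, 1, 2): 28 + 21 + (-5) + (-1) = 43
σ = (3, 0, 2, 1): 28 + 21 + (-7) + 30 = 72
σ = (3, 1, 0, 2): 28 + 24 + 17 + (-1) = 68
σ = (3, 1, 2, 0): 28 + 24 + (-7) + 12 = 57
σ = (3, 2, 0, 1): 28 + 24 + 17 + 30 = 99
σ = (3, 2, 1, 0): 28 + 24 + (-5) + 12 = 59
Optimal value attained by: σ = (3, 2, 0, 1).
Answer: det⊕(M) = 99; verdict: NONSINGULAR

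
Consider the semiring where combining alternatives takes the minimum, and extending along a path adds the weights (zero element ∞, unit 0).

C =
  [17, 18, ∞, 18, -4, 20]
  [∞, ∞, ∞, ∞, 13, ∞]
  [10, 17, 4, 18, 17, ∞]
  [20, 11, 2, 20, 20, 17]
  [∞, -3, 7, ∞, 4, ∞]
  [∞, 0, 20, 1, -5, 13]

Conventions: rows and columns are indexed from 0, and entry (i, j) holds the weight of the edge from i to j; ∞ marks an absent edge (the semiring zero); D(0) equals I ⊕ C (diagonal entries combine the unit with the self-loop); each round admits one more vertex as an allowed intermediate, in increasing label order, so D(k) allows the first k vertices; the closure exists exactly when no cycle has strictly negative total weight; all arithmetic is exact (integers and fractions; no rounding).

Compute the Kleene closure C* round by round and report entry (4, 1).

D(0):
  [0, 18, ∞, 18, -4, 20]
  [∞, 0, ∞, ∞, 13, ∞]
  [10, 17, 0, 18, 17, ∞]
  [20, 11, 2, 0, 20, 17]
  [∞, -3, 7, ∞, 0, ∞]
  [∞, 0, 20, 1, -5, 0]
D(1):
  [0, 18, ∞, 18, -4, 20]
  [∞, 0, ∞, ∞, 13, ∞]
  [10, 17, 0, 18, 6, 30]
  [20, 11, 2, 0, 16, 17]
  [∞, -3, 7, ∞, 0, ∞]
  [∞, 0, 20, 1, -5, 0]
D(2):
  [0, 18, ∞, 18, -4, 20]
  [∞, 0, ∞, ∞, 13, ∞]
  [10, 17, 0, 18, 6, 30]
  [20, 11, 2, 0, 16, 17]
  [∞, -3, 7, ∞, 0, ∞]
  [∞, 0, 20, 1, -5, 0]
D(3):
  [0, 18, ∞, 18, -4, 20]
  [∞, 0, ∞, ∞, 13, ∞]
  [10, 17, 0, 18, 6, 30]
  [12, 11, 2, 0, 8, 17]
  [17, -3, 7, 25, 0, 37]
  [30, 0, 20, 1, -5, 0]
D(4):
  [0, 18, 20, 18, -4, 20]
  [∞, 0, ∞, ∞, 13, ∞]
  [10, 17, 0, 18, 6, 30]
  [12, 11, 2, 0, 8, 17]
  [17, -3, 7, 25, 0, 37]
  [13, 0, 3, 1, -5, 0]
D(5):
  [0, -7, 3, 18, -4, 20]
  [30, 0, 20, 38, 13, 50]
  [10, 3, 0, 18, 6, 30]
  [12, 5, 2, 0, 8, 17]
  [17, -3, 7, 25, 0, 37]
  [12, -8, 2, 1, -5, 0]
D(6):
  [0, -7, 3, 18, -4, 20]
  [30, 0, 20, 38, 13, 50]
  [10, 3, 0, 18, 6, 30]
  [12, 5, 2, 0, 8, 17]
  [17, -3, 7, 25, 0, 37]
  [12, -8, 2, 1, -5, 0]
Answer: C*[4][1] = -3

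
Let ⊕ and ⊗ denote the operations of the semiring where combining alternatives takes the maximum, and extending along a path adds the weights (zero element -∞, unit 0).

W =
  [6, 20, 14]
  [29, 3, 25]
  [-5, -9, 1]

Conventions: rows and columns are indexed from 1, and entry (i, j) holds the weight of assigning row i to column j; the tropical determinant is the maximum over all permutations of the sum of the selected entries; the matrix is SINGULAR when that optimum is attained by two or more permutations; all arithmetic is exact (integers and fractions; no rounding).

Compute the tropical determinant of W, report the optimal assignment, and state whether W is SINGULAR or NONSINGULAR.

σ = (1, 2, 3): 6 + 3 + 1 = 10
σ = (1, 3, 2): 6 + 25 + (-9) = 22
σ = (2, 1, 3): 20 + 29 + 1 = 50
σ = (2, 3, 1): 20 + 25 + (-5) = 40
σ = (3, 1, 2): 14 + 29 + (-9) = 34
σ = (3, 2, 1): 14 + 3 + (-5) = 12
Optimal value attained by: σ = (2, 1, 3).
Answer: det⊕(W) = 50; verdict: NONSINGULAR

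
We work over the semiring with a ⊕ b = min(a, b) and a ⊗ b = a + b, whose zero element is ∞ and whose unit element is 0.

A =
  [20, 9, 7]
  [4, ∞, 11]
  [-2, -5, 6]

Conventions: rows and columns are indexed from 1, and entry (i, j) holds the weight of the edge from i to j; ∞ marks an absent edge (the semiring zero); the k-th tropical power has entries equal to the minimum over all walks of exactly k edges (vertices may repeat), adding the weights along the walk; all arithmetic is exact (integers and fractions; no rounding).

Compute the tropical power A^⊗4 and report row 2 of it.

A^⊗2:
  [5, 2, 13]
  [9, 6, 11]
  [-1, 1, 5]
A^⊗3:
  [6, 8, 12]
  [9, 6, 16]
  [3, 0, 6]
A^⊗4:
  [10, 7, 13]
  [10, 11, 16]
  [4, 1, 10]
Answer: row 2 of A^⊗4 = [10, 11, 16]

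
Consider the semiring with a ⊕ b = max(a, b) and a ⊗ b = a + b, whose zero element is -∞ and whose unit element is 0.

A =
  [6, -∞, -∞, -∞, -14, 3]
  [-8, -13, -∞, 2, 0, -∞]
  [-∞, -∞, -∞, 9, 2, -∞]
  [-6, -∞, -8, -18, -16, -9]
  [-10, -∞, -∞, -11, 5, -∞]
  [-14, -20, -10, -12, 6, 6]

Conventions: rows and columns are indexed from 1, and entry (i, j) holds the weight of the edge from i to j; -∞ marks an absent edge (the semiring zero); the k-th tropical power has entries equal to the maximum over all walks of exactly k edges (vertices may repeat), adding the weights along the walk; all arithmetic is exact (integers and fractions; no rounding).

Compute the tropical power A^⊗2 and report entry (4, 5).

A^⊗2:
  [12, -17, -7, -9, 9, 9]
  [-2, -26, -6, -11, 5, -5]
  [3, -∞, 1, -9, 7, 0]
  [0, -29, -19, 1, -3, -3]
  [-4, -∞, -19, -6, 10, -7]
  [-4, -14, -4, -1, 12, 12]
Key observation: the optimum is the walk 4->6->5, with weight (-9) + 6 = -3.
Optimal value attained by: walk 4->6->5.
Answer: (A^⊗2)[4][5] = -3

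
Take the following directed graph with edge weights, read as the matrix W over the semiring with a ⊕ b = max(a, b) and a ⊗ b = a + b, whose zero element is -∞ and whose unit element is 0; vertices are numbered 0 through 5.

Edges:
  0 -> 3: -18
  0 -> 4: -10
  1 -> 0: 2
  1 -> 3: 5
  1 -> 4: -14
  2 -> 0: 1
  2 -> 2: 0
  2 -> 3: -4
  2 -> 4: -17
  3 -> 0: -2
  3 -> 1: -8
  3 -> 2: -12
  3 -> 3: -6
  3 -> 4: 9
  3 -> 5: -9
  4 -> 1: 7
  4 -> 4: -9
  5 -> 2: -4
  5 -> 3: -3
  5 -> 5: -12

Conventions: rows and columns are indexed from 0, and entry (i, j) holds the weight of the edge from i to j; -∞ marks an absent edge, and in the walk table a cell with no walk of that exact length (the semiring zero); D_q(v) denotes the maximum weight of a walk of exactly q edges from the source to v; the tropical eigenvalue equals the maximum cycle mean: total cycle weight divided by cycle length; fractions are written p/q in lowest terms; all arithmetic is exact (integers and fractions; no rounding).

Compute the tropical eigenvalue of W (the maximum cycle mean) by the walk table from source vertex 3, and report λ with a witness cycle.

q=0: [-∞, -∞, -∞, 0, -∞, -∞]
q=1: [-2, -8, -12, -6, 9, -9]
q=2: [-6, 16, -12, -3, 3, -15]
q=3: [18, 10, -12, 21, 6, -12]
q=4: [19, 13, 9, 15, 30, 12]
q=5: [15, 37, 9, 18, 24, 6]
q=6: [39, 31, 9, 42, 27, 9]
Optimal cycle mean attained by: cycle 1->3->4->1, total 5 + 9 + 7, length 3.
Answer: λ = 7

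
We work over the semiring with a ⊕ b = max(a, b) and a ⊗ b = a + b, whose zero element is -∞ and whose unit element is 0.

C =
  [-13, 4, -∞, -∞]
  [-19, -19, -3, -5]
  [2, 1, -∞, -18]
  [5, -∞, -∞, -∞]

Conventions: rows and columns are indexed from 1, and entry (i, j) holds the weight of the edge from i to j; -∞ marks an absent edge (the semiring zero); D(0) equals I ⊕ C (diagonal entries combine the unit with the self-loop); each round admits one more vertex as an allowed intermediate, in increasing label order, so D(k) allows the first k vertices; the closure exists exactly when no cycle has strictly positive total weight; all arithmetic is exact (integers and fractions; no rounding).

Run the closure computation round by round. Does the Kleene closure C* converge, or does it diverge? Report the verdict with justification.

D(0):
  [0, 4, -∞, -∞]
  [-19, 0, -3, -5]
  [2, 1, 0, -18]
  [5, -∞, -∞, 0]
D(1):
  [0, 4, -∞, -∞]
  [-19, 0, -3, -5]
  [2, 6, 0, -18]
  [5, 9, -∞, 0]
Detection: at round 2, diagonal entry (3, 3) turns strictly positive.
Key observation: the cycle 3->1->2->3 has total weight 2 + 4 + (-3), which is strictly positive.
Answer: DIVERGES — positive cycle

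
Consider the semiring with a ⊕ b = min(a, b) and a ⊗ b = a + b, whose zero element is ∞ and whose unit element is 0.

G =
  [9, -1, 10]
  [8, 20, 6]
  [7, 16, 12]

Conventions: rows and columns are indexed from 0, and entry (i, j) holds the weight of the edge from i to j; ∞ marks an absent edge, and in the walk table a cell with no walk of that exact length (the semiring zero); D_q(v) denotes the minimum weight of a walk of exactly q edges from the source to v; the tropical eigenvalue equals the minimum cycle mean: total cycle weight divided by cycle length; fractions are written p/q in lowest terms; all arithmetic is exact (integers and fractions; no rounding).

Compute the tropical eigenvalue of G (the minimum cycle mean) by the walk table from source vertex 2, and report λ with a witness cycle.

q=0: [∞, ∞, 0]
q=1: [7, 16, 12]
q=2: [16, 6, 17]
q=3: [14, 15, 12]
Optimal cycle mean attained by: cycle 0->1->0, total (-1) + 8, length 2.
Answer: λ = 7/2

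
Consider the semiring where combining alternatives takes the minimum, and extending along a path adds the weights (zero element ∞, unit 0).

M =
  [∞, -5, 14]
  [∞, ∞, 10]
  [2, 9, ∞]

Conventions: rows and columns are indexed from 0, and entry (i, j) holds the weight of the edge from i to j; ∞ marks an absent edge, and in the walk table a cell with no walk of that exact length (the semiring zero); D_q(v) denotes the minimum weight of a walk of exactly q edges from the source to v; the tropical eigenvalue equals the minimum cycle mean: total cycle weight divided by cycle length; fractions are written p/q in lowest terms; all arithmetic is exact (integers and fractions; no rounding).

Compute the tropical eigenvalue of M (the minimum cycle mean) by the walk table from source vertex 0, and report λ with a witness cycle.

q=0: [0, ∞, ∞]
q=1: [∞, -5, 14]
q=2: [16, 23, 5]
q=3: [7, 11, 30]
Optimal cycle mean attained by: cycle 0->1->2->0, total (-5) + 10 + 2, length 3.
Answer: λ = 7/3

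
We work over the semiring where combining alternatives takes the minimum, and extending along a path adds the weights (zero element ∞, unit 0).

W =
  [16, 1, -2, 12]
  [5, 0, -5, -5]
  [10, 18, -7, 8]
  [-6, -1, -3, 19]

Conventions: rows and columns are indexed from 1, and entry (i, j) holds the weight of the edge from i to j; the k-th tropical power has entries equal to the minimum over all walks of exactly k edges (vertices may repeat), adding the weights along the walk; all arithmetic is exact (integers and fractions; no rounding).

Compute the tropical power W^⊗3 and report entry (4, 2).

W^⊗2:
  [6, 1, -9, -4]
  [-11, -6, -12, -5]
  [2, 7, -14, 1]
  [4, -5, -10, -6]
W^⊗3:
  [-10, -5, -16, -4]
  [-11, -10, -19, -11]
  [-5, 0, -21, -6]
  [-12, -7, -17, -10]
Key observation: the optimum is the walk 4->2->4->2, with weight (-1) + (-5) + (-1) = -7.
Optimal value attained by: walk 4->2->4->2.
Answer: (W^⊗3)[4][2] = -7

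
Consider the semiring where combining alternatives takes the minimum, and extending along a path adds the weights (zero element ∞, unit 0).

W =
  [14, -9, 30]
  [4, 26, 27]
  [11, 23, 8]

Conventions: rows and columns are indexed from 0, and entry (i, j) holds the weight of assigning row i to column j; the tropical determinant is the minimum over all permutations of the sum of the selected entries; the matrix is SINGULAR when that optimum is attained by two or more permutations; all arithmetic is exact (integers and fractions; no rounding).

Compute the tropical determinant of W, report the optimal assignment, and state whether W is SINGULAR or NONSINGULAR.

σ = (0, 1, 2): 14 + 26 + 8 = 48
σ = (0, 2, 1): 14 + 27 + 23 = 64
σ = (1, 0, 2): (-9) + 4 + 8 = 3
σ = (1, 2, 0): (-9) + 27 + 11 = 29
σ = (2, 0, 1): 30 + 4 + 23 = 57
σ = (2, 1, 0): 30 + 26 + 11 = 67
Optimal value attained by: σ = (1, 0, 2).
Answer: det⊕(W) = 3; verdict: NONSINGULAR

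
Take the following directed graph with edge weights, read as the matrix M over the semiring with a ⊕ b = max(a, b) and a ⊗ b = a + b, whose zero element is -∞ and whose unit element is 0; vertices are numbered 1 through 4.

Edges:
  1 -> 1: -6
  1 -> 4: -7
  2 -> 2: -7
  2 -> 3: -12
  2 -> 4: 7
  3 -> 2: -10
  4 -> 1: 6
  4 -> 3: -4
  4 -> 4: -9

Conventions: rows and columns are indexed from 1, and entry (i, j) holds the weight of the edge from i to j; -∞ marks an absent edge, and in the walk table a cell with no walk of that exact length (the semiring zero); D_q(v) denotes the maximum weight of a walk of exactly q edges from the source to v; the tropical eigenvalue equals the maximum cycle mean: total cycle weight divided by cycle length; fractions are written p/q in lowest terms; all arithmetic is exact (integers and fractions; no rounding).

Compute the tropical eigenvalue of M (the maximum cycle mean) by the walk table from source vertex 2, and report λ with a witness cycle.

q=0: [-∞, 0, -∞, -∞]
q=1: [-∞, -7, -12, 7]
q=2: [13, -14, 3, 0]
q=3: [7, -7, -4, 6]
q=4: [12, -14, 2, 0]
Optimal cycle mean attained by: cycle 1->4->1, total (-7) + 6, length 2.
Answer: λ = -1/2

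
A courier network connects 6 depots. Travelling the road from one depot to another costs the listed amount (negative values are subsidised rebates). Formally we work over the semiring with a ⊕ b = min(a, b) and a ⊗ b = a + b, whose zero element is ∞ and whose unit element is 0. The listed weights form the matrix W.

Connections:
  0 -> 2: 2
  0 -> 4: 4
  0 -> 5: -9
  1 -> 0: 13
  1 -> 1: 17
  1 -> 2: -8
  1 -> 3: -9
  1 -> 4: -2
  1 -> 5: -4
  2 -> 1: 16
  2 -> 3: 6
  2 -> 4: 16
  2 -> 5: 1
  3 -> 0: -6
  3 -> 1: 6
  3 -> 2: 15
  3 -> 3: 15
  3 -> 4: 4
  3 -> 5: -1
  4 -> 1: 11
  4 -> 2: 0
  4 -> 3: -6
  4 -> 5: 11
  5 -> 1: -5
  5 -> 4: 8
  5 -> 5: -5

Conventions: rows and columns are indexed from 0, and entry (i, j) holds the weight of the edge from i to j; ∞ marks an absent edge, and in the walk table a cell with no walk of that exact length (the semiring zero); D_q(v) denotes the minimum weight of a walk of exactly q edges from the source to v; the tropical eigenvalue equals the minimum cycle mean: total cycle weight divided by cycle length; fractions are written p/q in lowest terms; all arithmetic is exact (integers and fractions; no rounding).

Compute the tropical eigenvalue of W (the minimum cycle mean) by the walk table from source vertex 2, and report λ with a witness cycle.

q=0: [∞, ∞, 0, ∞, ∞, ∞]
q=1: [∞, 16, ∞, 6, 16, 1]
q=2: [0, -4, 8, 7, 9, -4]
q=3: [1, -9, -12, -13, -6, -9]
q=4: [-19, -14, -17, -18, -11, -14]
q=5: [-24, -19, -22, -23, -16, -28]
q=6: [-29, -33, -27, -28, -21, -33]
Optimal cycle mean attained by: cycle 0->5->1->3->0, total (-9) + (-5) + (-9) + (-6), length 4.
Answer: λ = -29/4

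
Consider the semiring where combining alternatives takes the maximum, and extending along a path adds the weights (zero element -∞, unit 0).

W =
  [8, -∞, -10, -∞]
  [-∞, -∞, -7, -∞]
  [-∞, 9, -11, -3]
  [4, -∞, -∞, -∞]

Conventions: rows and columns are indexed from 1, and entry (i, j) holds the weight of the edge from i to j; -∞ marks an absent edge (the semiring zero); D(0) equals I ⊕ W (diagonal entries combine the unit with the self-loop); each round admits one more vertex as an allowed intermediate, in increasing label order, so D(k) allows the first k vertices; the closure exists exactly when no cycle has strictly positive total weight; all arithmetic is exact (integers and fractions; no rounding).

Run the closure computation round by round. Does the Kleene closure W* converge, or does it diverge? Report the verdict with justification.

Detection: at round 0, diagonal entry (1, 1) turns strictly positive.
Key observation: the cycle 1->1 has total weight 8, which is strictly positive.
Answer: DIVERGES — positive cycle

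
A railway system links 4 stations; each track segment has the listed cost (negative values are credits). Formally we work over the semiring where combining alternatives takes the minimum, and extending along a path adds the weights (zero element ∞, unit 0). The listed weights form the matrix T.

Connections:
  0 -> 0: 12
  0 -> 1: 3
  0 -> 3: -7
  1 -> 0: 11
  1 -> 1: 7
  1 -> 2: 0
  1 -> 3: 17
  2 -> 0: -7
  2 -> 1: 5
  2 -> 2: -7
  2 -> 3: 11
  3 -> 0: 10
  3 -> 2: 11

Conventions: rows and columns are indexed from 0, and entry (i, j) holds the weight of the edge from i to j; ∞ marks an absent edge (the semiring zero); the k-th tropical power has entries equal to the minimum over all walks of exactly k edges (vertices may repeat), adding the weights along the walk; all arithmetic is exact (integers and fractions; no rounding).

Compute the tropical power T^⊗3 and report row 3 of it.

T^⊗2:
  [3, 10, 3, 5]
  [-7, 5, -7, 4]
  [-14, -4, -14, -14]
  [4, 13, 4, 3]
T^⊗3:
  [-4, 6, -4, -4]
  [-14, -4, -14, -14]
  [-21, -11, -21, -21]
  [-3, 7, -3, -3]
Answer: row 3 of T^⊗3 = [-3, 7, -3, -3]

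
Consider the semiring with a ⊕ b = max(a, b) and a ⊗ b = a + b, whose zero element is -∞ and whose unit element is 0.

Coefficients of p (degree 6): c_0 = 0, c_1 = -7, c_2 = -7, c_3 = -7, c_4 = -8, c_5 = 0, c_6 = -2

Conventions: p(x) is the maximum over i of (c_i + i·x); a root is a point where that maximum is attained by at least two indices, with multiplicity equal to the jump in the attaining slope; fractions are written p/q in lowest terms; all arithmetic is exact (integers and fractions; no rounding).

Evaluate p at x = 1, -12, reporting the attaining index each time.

p(1) = max(0+0·1=0, -7+1·1=-6, -7+2·1=-5, -7+3·1=-4, -8+4·1=-4, 0+5·1=5, -2+6·1=4) = 5 (attained by i=5)
p(-12) = max(0+0·(-12)=0, -7+1·(-12)=-19, -7+2·(-12)=-31, -7+3·(-12)=-43, -8+4·(-12)=-56, 0+5·(-12)=-60, -2+6·(-12)=-74) = 0 (attained by i=0)
Answer: p(1) = 5; p(-12) = 0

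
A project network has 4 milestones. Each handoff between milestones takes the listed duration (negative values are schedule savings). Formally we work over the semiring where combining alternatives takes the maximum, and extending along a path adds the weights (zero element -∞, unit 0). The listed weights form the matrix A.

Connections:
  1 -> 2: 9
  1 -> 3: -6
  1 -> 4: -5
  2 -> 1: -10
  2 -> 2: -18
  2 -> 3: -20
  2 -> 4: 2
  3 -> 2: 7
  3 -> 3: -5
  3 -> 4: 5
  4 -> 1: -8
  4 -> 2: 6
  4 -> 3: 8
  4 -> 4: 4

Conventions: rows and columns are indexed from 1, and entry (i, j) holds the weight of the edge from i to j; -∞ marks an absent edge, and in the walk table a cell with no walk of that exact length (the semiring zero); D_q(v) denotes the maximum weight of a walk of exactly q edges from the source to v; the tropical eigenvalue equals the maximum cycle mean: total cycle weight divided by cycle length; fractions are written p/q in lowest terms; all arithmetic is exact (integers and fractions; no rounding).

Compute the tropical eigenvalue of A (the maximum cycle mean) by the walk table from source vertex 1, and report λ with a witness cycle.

q=0: [0, -∞, -∞, -∞]
q=1: [-∞, 9, -6, -5]
q=2: [-1, 1, 3, 11]
q=3: [3, 17, 19, 15]
q=4: [7, 26, 23, 24]
Optimal cycle mean attained by: cycle 3->4->3, total 5 + 8, length 2.
Answer: λ = 13/2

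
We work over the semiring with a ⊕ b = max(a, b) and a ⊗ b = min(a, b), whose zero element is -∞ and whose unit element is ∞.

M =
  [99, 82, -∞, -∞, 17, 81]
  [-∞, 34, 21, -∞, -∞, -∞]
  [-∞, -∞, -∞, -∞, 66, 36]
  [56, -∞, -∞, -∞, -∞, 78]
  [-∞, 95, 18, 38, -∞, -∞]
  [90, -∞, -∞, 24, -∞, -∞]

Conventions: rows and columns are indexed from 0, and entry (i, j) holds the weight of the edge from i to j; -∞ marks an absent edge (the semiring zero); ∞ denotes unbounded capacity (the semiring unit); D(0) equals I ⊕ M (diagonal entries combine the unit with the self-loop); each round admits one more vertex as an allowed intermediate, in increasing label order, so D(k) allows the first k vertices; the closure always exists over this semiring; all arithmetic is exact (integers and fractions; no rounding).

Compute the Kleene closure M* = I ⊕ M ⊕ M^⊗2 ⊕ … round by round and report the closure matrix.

D(0):
  [∞, 82, -∞, -∞, 17, 81]
  [-∞, ∞, 21, -∞, -∞, -∞]
  [-∞, -∞, ∞, -∞, 66, 36]
  [56, -∞, -∞, ∞, -∞, 78]
  [-∞, 95, 18, 38, ∞, -∞]
  [90, -∞, -∞, 24, -∞, ∞]
D(1):
  [∞, 82, -∞, -∞, 17, 81]
  [-∞, ∞, 21, -∞, -∞, -∞]
  [-∞, -∞, ∞, -∞, 66, 36]
  [56, 56, -∞, ∞, 17, 78]
  [-∞, 95, 18, 38, ∞, -∞]
  [90, 82, -∞, 24, 17, ∞]
D(2):
  [∞, 82, 21, -∞, 17, 81]
  [-∞, ∞, 21, -∞, -∞, -∞]
  [-∞, -∞, ∞, -∞, 66, 36]
  [56, 56, 21, ∞, 17, 78]
  [-∞, 95, 21, 38, ∞, -∞]
  [90, 82, 21, 24, 17, ∞]
D(3):
  [∞, 82, 21, -∞, 21, 81]
  [-∞, ∞, 21, -∞, 21, 21]
  [-∞, -∞, ∞, -∞, 66, 36]
  [56, 56, 21, ∞, 21, 78]
  [-∞, 95, 21, 38, ∞, 21]
  [90, 82, 21, 24, 21, ∞]
D(4):
  [∞, 82, 21, -∞, 21, 81]
  [-∞, ∞, 21, -∞, 21, 21]
  [-∞, -∞, ∞, -∞, 66, 36]
  [56, 56, 21, ∞, 21, 78]
  [38, 95, 21, 38, ∞, 38]
  [90, 82, 21, 24, 21, ∞]
D(5):
  [∞, 82, 21, 21, 21, 81]
  [21, ∞, 21, 21, 21, 21]
  [38, 66, ∞, 38, 66, 38]
  [56, 56, 21, ∞, 21, 78]
  [38, 95, 21, 38, ∞, 38]
  [90, 82, 21, 24, 21, ∞]
D(6):
  [∞, 82, 21, 24, 21, 81]
  [21, ∞, 21, 21, 21, 21]
  [38, 66, ∞, 38, 66, 38]
  [78, 78, 21, ∞, 21, 78]
  [38, 95, 21, 38, ∞, 38]
  [90, 82, 21, 24, 21, ∞]
Answer: M* = [[∞, 82, 21, 24, 21, 81], [21, ∞, 21, 21, 21, 21], [38, 66, ∞, 38, 66, 38], [78, 78, 21, ∞, 21, 78], [38, 95, 21, 38, ∞, 38], [90, 82, 21, 24, 21, ∞]]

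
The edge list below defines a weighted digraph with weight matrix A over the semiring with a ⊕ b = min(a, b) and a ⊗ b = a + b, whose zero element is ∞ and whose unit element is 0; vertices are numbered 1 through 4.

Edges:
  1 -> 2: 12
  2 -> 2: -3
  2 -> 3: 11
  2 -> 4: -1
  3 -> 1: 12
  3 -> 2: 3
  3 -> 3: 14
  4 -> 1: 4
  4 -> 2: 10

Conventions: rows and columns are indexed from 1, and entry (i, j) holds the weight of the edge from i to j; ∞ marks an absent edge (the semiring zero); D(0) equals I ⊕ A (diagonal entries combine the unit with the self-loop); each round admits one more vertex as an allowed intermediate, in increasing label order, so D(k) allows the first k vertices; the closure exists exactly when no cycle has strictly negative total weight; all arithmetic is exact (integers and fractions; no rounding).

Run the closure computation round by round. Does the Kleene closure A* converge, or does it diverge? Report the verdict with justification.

Detection: at round 0, diagonal entry (2, 2) turns strictly negative.
Key observation: the cycle 2->2 has total weight (-3), which is strictly negative.
Answer: DIVERGES — negative cycle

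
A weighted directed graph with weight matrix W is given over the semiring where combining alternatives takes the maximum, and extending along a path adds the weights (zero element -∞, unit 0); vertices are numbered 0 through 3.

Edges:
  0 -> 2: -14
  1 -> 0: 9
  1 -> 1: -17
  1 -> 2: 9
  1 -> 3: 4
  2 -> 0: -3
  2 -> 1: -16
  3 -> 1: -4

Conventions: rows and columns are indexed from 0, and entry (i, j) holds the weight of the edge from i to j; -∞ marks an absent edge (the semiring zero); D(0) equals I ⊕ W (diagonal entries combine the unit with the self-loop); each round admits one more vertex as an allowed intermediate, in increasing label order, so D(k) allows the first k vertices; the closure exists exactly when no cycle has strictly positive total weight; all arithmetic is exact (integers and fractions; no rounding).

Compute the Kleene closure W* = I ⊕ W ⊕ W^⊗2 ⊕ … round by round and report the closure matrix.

D(0):
  [0, -∞, -14, -∞]
  [9, 0, 9, 4]
  [-3, -16, 0, -∞]
  [-∞, -4, -∞, 0]
D(1):
  [0, -∞, -14, -∞]
  [9, 0, 9, 4]
  [-3, -16, 0, -∞]
  [-∞, -4, -∞, 0]
D(2):
  [0, -∞, -14, -∞]
  [9, 0, 9, 4]
  [-3, -16, 0, -12]
  [5, -4, 5, 0]
D(3):
  [0, -30, -14, -26]
  [9, 0, 9, 4]
  [-3, -16, 0, -12]
  [5, -4, 5, 0]
D(4):
  [0, -30, -14, -26]
  [9, 0, 9, 4]
  [-3, -16, 0, -12]
  [5, -4, 5, 0]
Answer: W* = [[0, -30, -14, -26], [9, 0, 9, 4], [-3, -16, 0, -12], [5, -4, 5, 0]]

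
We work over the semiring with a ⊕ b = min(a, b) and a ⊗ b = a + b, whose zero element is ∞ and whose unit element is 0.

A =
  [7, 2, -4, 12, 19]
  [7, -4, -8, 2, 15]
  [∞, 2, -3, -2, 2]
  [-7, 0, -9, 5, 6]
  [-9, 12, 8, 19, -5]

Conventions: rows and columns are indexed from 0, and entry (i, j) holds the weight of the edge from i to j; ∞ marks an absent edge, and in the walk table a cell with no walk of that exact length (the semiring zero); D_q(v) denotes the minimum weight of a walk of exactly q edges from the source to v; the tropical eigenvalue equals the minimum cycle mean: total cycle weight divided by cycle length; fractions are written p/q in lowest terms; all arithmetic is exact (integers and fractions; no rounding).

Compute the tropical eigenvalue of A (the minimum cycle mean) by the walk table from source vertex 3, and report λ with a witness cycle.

q=0: [∞, ∞, ∞, 0, ∞]
q=1: [-7, 0, -9, 5, 6]
q=2: [-3, -7, -12, -11, -7]
q=3: [-18, -11, -20, -14, -12]
q=4: [-21, -18, -23, -22, -18]
q=5: [-29, -22, -31, -25, -23]
Optimal cycle mean attained by: cycle 2->3->2, total (-2) + (-9), length 2.
Answer: λ = -11/2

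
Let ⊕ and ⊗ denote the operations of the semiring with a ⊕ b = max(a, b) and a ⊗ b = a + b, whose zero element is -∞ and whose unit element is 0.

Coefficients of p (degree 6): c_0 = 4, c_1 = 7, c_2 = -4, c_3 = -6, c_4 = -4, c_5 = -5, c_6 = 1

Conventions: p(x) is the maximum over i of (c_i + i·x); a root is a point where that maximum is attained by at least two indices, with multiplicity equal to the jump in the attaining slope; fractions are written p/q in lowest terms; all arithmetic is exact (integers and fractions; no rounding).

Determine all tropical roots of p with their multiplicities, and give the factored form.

hull edge (i=0, c=4) to (i=1, c=7): slope 3, span 1
hull edge (i=1, c=7) to (i=6, c=1): slope -6/5, span 5
Factored form: p(x) = 1 ⊗ (x ⊕ (-3)) ⊗ (x ⊕ 6/5) ⊗ (x ⊕ 6/5) ⊗ (x ⊕ 6/5) ⊗ (x ⊕ 6/5) ⊗ (x ⊕ 6/5)
Answer: roots = -3 (mult 1), 6/5 (mult 5)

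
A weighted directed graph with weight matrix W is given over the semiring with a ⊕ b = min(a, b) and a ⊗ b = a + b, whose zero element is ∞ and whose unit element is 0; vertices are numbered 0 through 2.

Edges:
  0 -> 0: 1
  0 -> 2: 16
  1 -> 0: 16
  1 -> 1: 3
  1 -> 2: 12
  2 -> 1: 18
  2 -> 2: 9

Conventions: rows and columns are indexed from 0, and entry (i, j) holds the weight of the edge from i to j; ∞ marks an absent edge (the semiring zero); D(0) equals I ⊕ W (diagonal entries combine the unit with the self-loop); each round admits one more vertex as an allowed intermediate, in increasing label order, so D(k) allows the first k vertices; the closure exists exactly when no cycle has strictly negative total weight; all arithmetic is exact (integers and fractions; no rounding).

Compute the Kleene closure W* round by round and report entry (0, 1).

D(0):
  [0, ∞, 16]
  [16, 0, 12]
  [∞, 18, 0]
D(1):
  [0, ∞, 16]
  [16, 0, 12]
  [∞, 18, 0]
D(2):
  [0, ∞, 16]
  [16, 0, 12]
  [34, 18, 0]
D(3):
  [0, 34, 16]
  [16, 0, 12]
  [34, 18, 0]
Answer: W*[0][1] = 34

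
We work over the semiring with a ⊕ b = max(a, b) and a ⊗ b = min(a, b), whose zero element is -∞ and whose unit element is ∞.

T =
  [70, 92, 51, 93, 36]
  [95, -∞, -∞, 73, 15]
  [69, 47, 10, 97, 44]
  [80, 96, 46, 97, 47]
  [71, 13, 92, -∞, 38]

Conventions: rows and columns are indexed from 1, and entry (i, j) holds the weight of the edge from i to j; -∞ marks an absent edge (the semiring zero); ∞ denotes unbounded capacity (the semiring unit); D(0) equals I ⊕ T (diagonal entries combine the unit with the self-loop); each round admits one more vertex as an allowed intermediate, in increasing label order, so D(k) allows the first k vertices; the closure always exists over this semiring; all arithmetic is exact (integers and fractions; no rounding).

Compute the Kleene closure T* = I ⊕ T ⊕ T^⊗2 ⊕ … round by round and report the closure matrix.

D(0):
  [∞, 92, 51, 93, 36]
  [95, ∞, -∞, 73, 15]
  [69, 47, ∞, 97, 44]
  [80, 96, 46, ∞, 47]
  [71, 13, 92, -∞, ∞]
D(1):
  [∞, 92, 51, 93, 36]
  [95, ∞, 51, 93, 36]
  [69, 69, ∞, 97, 44]
  [80, 96, 51, ∞, 47]
  [71, 71, 92, 71, ∞]
D(2):
  [∞, 92, 51, 93, 36]
  [95, ∞, 51, 93, 36]
  [69, 69, ∞, 97, 44]
  [95, 96, 51, ∞, 47]
  [71, 71, 92, 71, ∞]
D(3):
  [∞, 92, 51, 93, 44]
  [95, ∞, 51, 93, 44]
  [69, 69, ∞, 97, 44]
  [95, 96, 51, ∞, 47]
  [71, 71, 92, 92, ∞]
D(4):
  [∞, 93, 51, 93, 47]
  [95, ∞, 51, 93, 47]
  [95, 96, ∞, 97, 47]
  [95, 96, 51, ∞, 47]
  [92, 92, 92, 92, ∞]
D(5):
  [∞, 93, 51, 93, 47]
  [95, ∞, 51, 93, 47]
  [95, 96, ∞, 97, 47]
  [95, 96, 51, ∞, 47]
  [92, 92, 92, 92, ∞]
Answer: T* = [[∞, 93, 51, 93, 47], [95, ∞, 51, 93, 47], [95, 96, ∞, 97, 47], [95, 96, 51, ∞, 47], [92, 92, 92, 92, ∞]]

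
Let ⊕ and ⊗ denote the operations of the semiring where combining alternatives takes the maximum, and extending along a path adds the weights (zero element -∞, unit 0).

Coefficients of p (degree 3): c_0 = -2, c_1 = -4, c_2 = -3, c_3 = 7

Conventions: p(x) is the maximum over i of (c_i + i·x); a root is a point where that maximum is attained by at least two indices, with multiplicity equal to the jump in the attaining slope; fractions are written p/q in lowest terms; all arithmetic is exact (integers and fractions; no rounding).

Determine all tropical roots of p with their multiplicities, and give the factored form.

hull edge (i=0, c=-2) to (i=3, c=7): slope 3, span 3
Factored form: p(x) = 7 ⊗ (x ⊕ (-3)) ⊗ (x ⊕ (-3)) ⊗ (x ⊕ (-3))
Answer: roots = -3 (mult 3)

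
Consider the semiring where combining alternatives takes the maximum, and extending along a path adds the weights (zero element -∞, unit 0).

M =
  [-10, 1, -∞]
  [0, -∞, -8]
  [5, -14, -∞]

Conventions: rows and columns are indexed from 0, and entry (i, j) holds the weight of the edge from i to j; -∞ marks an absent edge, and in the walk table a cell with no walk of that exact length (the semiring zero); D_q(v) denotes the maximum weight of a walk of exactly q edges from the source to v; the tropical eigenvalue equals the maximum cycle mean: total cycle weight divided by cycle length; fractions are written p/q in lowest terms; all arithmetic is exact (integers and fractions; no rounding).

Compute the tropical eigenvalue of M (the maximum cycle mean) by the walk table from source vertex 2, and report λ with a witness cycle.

q=0: [-∞, -∞, 0]
q=1: [5, -14, -∞]
q=2: [-5, 6, -22]
q=3: [6, -4, -2]
Optimal cycle mean attained by: cycle 0->1->0, total 1 + 0, length 2.
Answer: λ = 1/2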